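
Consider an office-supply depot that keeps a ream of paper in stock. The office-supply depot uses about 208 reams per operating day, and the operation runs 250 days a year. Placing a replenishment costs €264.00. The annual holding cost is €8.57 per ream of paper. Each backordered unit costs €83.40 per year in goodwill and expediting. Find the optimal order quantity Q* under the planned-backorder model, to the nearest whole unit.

Q* ≈ 1,880 reams

Annual demand D = 208 × 250 = 52,000.
With planned backorders, Q* = √(2DS/H) · √((H+B)/B).
√(2DS/H) = √(2 × 52,000 × 264 / 8.57) = 1789.898.
√((H+B)/B) = √((8.57+83.4)/83.4) = 1.0501.
Q* ≈ 1879.612.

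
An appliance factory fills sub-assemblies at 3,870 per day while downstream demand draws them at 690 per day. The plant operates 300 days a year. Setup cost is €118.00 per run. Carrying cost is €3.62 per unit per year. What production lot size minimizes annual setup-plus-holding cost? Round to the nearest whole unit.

Annual demand D = 690 × 300 = 207,000.
Production build-up factor (1 − d/p) = 1 − 690/3,870 = 0.8217.
Q* = √(2DS / (H(1 − d/p))) = √(2 × 207,000 × 118 / (3.62 × 0.8217)).
= √(48,852,000 / 2.9746) ≈ 4052.554.

Q* ≈ 4,053 sub-assemblies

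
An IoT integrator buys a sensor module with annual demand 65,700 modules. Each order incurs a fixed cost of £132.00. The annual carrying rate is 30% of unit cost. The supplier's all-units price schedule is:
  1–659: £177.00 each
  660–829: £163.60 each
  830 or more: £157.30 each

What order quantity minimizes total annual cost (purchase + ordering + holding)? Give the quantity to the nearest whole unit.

Q* ≈ 830 modules

Holding cost per unit per year at price C is H = 0.30·C.
For each price level, check whether its EOQ is feasible; otherwise the best quantity at that price is the breakpoint.
EOQ at £177.00 = 571.5 (feasible in tier 1): TC = 65,700×£177.00 + (65,700/571.5)×132 + (571.5/2)×0.30×£177.00 = £11,659,248.13.
EOQ at £163.60 = 594.5 < 660, so use break Q=660: TC = 65,700×£163.60 + (65,700/660.0)×132 + (660.0/2)×0.30×£163.60 = £10,777,856.40.
EOQ at £157.30 = 606.3 < 830, so use break Q=830: TC = 65,700×£157.30 + (65,700/830.0)×132 + (830.0/2)×0.30×£157.30 = £10,364,642.52.
Lowest total cost is £10,364,642.52 at Q = 830.0.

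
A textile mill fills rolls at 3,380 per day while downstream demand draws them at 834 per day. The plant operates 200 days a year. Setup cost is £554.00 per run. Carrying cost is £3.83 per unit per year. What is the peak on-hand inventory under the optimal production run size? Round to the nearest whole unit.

Annual demand D = 834 × 200 = 166,800.
Production build-up factor (1 − d/p) = 1 − 834/3,380 = 0.7533.
Q* = √(2DS / (H(1 − d/p))) = √(2 × 166,800 × 554 / (3.83 × 0.7533)).
= √(184,814,400 / 2.885) ≈ 8003.827.
Maximum inventory = Q*(1 − d/p) = 8003.827 × 0.7533 ≈ 6028.918.

I_max ≈ 6,029 rolls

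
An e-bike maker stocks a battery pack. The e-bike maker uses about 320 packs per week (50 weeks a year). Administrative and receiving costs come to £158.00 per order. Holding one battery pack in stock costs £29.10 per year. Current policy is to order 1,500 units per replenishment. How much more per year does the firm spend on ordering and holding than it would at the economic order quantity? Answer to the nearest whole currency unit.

Annual demand D = 320 × 50 = 16,000.
EOQ = √(2DS/H) = √(2 × 16,000 × 158 / 29.1) ≈ 416.83.
Cost at Q* = (D/Q*)S + (Q*/2)H = √(2DSH) ≈ £12,129.70.
Cost at Q = 1,500: (16,000/1,500)×158 + (1,500/2)×29.1 = £1,685.33 + £21,825.00 = £23,510.33.
Excess = £23,510.33 − £12,129.70 = £11,380.63.

Extra cost ≈ £11,381 per year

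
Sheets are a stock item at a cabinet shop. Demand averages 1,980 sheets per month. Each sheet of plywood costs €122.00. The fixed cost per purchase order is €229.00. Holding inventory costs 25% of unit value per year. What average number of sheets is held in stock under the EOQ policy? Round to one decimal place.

Average inventory ≈ 298.7 sheets

Annual demand D = 1,980 × 12 = 23,760.
Holding cost H = 0.25 × €122.00 = €30.5000 per unit per year.
EOQ = √(2DS/H) = √(2 × 23,760 × 229 / 30.5) ≈ 597.32.
Average inventory = Q*/2 ≈ 597.32 / 2 = 298.659.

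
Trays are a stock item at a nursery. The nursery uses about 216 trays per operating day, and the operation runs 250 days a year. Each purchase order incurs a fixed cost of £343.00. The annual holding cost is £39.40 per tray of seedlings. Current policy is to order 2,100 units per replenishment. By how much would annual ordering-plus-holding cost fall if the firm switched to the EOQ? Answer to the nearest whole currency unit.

Annual demand D = 216 × 250 = 54,000.
EOQ = √(2DS/H) = √(2 × 54,000 × 343 / 39.4) ≈ 969.64.
Cost at Q* = (D/Q*)S + (Q*/2)H = √(2DSH) ≈ £38,203.84.
Cost at Q = 2,100: (54,000/2,100)×343 + (2,100/2)×39.4 = £8,820.00 + £41,370.00 = £50,190.00.
Excess = £50,190.00 − £38,203.84 = £11,986.16.

Extra cost ≈ £11,986 per year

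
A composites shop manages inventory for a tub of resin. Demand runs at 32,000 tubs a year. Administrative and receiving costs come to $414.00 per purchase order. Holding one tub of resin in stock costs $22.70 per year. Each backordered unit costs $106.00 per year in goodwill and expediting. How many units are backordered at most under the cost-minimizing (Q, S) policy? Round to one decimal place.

With planned backorders, Q* = √(2DS/H) · √((H+B)/B).
√(2DS/H) = √(2 × 32,000 × 414 / 22.7) = 1080.382.
√((H+B)/B) = √((22.7+106)/106) = 1.1019.
Q* ≈ 1190.457.
S* = Q* · H/(H+B) = 1190.457 × 22.7/128.7 ≈ 209.972.

S* ≈ 210.0 tubs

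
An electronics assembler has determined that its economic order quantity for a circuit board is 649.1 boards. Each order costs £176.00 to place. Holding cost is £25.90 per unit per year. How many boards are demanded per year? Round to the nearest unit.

D ≈ 31,001 boards per year

Invert the EOQ relation Q*² = 2DS/H.
From Q* = √(2DS/H): D = Q*²H / (2S) = 649.1² × 25.9 / (2 × 176) = 31001.329.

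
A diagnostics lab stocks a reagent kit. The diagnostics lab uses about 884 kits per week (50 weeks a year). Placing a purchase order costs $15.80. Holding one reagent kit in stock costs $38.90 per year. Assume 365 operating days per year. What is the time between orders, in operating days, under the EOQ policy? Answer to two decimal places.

T ≈ 1.56 days

Annual demand D = 884 × 50 = 44,200.
Q* = √(2DS/H) = √(2 × 44,200 × 15.8 / 38.9) ≈ 189.49.
Cycle time = Q*/D × 365 = 189.49 / 44,200 × 365 ≈ 1.565 days.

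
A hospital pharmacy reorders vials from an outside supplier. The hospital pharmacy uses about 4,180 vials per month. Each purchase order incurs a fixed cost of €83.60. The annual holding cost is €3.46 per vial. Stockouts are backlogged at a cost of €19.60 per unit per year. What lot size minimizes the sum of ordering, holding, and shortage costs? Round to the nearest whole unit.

Annual demand D = 4,180 × 12 = 50,160.
With planned backorders, Q* = √(2DS/H) · √((H+B)/B).
√(2DS/H) = √(2 × 50,160 × 83.6 / 3.46) = 1556.893.
√((H+B)/B) = √((3.46+19.6)/19.6) = 1.0847.
Q* ≈ 1688.731.

Q* ≈ 1,689 vials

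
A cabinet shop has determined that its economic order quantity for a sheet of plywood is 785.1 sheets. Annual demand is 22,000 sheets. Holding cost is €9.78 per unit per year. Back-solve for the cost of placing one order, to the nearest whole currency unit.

Squaring Q* = √(2DS/H) gives Q*² = 2DS/H.
From Q* = √(2DS/H): S = Q*²H / (2D) = 785.1² × 9.78 / (2 × 22,000) = 137.0049.

S ≈ €137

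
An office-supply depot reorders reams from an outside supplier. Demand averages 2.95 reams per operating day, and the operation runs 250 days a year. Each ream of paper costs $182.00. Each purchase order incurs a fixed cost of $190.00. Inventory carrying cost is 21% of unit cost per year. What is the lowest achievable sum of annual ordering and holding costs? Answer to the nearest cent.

Annual demand D = 2.95 × 250 = 737.5.
Holding cost H = 0.21 × $182.00 = $38.2200 per unit per year.
Q* = √(2DS/H) = √(2 × 737.5 × 190 / 38.22) ≈ 85.63.
At the optimum the two cost components are equal, so total cost = 2·(Q*/2)H = Q*·H.
Minimum total = √(2DSH) = √(2 × 737.5 × 190 × 38.22) ≈ 3272.790.

TC* ≈ $3,272.79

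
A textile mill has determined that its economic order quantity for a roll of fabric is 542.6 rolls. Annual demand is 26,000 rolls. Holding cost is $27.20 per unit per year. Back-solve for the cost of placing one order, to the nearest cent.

The basic EOQ model gives Q* = √(2DS/H); rearrange for the unknown.
From Q* = √(2DS/H): S = Q*²H / (2D) = 542.6² × 27.2 / (2 × 26,000) = 154.0016.

S ≈ $154.00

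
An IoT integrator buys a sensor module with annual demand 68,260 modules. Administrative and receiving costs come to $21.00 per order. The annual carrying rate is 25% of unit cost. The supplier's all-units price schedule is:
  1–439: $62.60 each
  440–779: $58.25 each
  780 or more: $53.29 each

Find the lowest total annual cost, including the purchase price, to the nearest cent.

TC* ≈ $3,644,608.94

Holding cost per unit per year at price C is H = 0.25·C.
Candidates are each tier's EOQ (if it falls in that tier) and each price-break quantity.
EOQ at $62.60 = 428.0 (feasible in tier 1): TC = 68,260×$62.60 + (68,260/428.0)×21 + (428.0/2)×0.25×$62.60 = $4,279,774.31.
EOQ at $58.25 = 443.7 (feasible in tier 2): TC = 68,260×$58.25 + (68,260/443.7)×21 + (443.7/2)×0.25×$58.25 = $3,982,606.39.
EOQ at $53.29 = 463.9 < 780, so use break Q=780: TC = 68,260×$53.29 + (68,260/780.0)×21 + (780.0/2)×0.25×$53.29 = $3,644,608.94.
Lowest total cost among the candidates is at Q = 780.0.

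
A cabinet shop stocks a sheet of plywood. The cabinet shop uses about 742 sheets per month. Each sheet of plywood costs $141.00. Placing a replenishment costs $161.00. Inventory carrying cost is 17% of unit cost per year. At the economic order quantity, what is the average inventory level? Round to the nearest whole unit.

Average inventory ≈ 173 sheets

Annual demand D = 742 × 12 = 8,904.
Holding cost H = 0.17 × $141.00 = $23.9700 per unit per year.
Q* = √(2DS/H) = √(2 × 8,904 × 161 / 23.97) ≈ 345.85.
Average inventory = Q*/2 ≈ 345.85 / 2 = 172.924.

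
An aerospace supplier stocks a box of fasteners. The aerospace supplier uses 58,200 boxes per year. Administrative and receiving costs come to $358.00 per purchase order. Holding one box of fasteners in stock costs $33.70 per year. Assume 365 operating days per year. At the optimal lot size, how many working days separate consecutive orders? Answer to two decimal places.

The optimal lot size = √(2DS/H) = √(2 × 58,200 × 358 / 33.7) ≈ 1112.00.
Cycle time = Q*/D × 365 = 1112.00 / 58,200 × 365 ≈ 6.974 days.

T ≈ 6.97 days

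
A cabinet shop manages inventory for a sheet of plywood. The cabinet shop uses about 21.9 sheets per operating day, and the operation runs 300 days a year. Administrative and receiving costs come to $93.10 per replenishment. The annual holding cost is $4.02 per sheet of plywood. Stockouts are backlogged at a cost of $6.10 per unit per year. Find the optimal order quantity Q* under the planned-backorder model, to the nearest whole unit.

Q* ≈ 711 sheets

Annual demand D = 21.9 × 300 = 6,570.
With planned backorders, Q* = √(2DS/H) · √((H+B)/B).
√(2DS/H) = √(2 × 6,570 × 93.1 / 4.02) = 551.645.
√((H+B)/B) = √((4.02+6.1)/6.1) = 1.2880.
Q* ≈ 710.534.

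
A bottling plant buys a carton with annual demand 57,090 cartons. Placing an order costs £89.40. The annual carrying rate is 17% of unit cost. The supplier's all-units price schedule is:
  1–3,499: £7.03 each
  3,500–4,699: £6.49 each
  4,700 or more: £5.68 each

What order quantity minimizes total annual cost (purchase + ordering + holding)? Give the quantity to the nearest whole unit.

Q* ≈ 4,700 cartons

Holding cost per unit per year at price C is H = 0.17·C.
Evaluate total cost at each tier's feasible EOQ or, if the EOQ is below the tier, at the tier's minimum quantity.
EOQ at £7.03 = 2922.5 (feasible in tier 1): TC = 57,090×£7.03 + (57,090/2922.5)×89.4 + (2922.5/2)×0.17×£7.03 = £404,835.44.
EOQ at £6.49 = 3041.7 < 3500, so use break Q=3500: TC = 57,090×£6.49 + (57,090/3500.0)×89.4 + (3500.0/2)×0.17×£6.49 = £373,903.12.
EOQ at £5.68 = 3251.4 < 4700, so use break Q=4700: TC = 57,090×£5.68 + (57,090/4700.0)×89.4 + (4700.0/2)×0.17×£5.68 = £327,626.28.
Lowest total cost is £327,626.28 at Q = 4700.0.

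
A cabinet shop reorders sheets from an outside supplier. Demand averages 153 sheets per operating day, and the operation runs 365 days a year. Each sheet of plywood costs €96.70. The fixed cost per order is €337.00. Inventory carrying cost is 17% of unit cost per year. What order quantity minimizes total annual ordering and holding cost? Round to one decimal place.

Annual demand D = 153 × 365 = 55,845.
Holding cost H = 0.17 × €96.70 = €16.4390 per unit per year.
EOQ = √(2DS / H) = √(2 × 55,845 × 337 / 16.439).
= √(37,639,530 / 16.439) = √2,289,648.3971 ≈ 1513.158.

Q* ≈ 1,513.2 sheets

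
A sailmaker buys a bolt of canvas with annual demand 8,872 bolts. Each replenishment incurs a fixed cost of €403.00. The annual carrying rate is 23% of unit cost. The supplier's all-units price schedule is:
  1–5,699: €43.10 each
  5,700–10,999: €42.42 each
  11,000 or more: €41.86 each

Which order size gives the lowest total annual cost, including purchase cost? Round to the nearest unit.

Holding cost per unit per year at price C is H = 0.23·C.
Evaluate total cost at each tier's feasible EOQ or, if the EOQ is below the tier, at the tier's minimum quantity.
EOQ at €43.10 = 849.3 (feasible in tier 1): TC = 8,872×€43.10 + (8,872/849.3)×403 + (849.3/2)×0.23×€43.10 = €390,802.59.
EOQ at €42.42 = 856.1 < 5700, so use break Q=5700: TC = 8,872×€42.42 + (8,872/5700.0)×403 + (5700.0/2)×0.23×€42.42 = €404,783.82.
EOQ at €41.86 = 861.8 < 11000, so use break Q=11000: TC = 8,872×€41.86 + (8,872/11000.0)×403 + (11000.0/2)×0.23×€41.86 = €424,659.86.
Lowest total cost is €390,802.59 at Q = 849.3.

Q* ≈ 849 bolts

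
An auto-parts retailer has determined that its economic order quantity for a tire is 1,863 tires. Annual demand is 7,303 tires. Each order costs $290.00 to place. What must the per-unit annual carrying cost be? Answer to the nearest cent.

H ≈ $1.22

Squaring Q* = √(2DS/H) gives Q*² = 2DS/H.
From Q* = √(2DS/H): H = 2DS / Q*² = 2 × 7,303 × 290 / 1,863² = 1.2204.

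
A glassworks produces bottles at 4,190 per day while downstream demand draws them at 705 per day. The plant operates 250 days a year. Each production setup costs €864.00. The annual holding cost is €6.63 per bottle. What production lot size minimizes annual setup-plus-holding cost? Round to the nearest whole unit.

Q* ≈ 7,432 bottles

Annual demand D = 705 × 250 = 176,250.
Production build-up factor (1 − d/p) = 1 − 705/4,190 = 0.8317.
Q* = √(2DS / (H(1 − d/p))) = √(2 × 176,250 × 864 / (6.63 × 0.8317)).
= √(304,560,000 / 5.5145) ≈ 7431.651.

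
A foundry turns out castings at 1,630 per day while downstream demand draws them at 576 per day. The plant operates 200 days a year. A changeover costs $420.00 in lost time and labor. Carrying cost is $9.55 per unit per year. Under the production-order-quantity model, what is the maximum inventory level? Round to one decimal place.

Annual demand D = 576 × 200 = 115,200.
Production build-up factor (1 − d/p) = 1 − 576/1,630 = 0.6466.
Q* = √(2DS / (H(1 − d/p))) = √(2 × 115,200 × 420 / (9.55 × 0.6466)).
= √(96,768,000 / 6.1753) ≈ 3958.564.
Maximum inventory = Q*(1 − d/p) = 3958.564 × 0.6466 ≈ 2559.710.

I_max ≈ 2,559.7 castings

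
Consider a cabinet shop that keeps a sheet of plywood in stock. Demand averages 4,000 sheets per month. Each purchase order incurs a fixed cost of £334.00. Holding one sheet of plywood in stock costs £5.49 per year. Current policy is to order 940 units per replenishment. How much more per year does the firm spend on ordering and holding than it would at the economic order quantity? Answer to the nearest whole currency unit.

Annual demand D = 4,000 × 12 = 48,000.
EOQ = √(2DS/H) = √(2 × 48,000 × 334 / 5.49) ≈ 2416.70.
Cost at Q* = (D/Q*)S + (Q*/2)H = √(2DSH) ≈ £13,267.68.
Cost at Q = 940: (48,000/940)×334 + (940/2)×5.49 = £17,055.32 + £2,580.30 = £19,635.62.
Excess = £19,635.62 − £13,267.68 = £6,367.94.

Extra cost ≈ £6,368 per year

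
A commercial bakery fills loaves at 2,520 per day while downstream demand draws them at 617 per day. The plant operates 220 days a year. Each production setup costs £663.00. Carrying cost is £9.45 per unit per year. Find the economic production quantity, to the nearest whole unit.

Annual demand D = 617 × 220 = 135,740.
Production build-up factor (1 − d/p) = 1 − 617/2,520 = 0.7552.
Q* = √(2DS / (H(1 − d/p))) = √(2 × 135,740 × 663 / (9.45 × 0.7552)).
= √(179,991,240 / 7.1362) ≈ 5022.161.

Q* ≈ 5,022 loaves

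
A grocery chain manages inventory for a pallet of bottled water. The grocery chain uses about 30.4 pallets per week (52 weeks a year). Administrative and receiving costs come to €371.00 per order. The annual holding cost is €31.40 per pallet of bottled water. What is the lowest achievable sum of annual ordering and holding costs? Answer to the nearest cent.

TC* ≈ €6,068.83

Annual demand D = 30.4 × 52 = 1,580.8.
EOQ = √(2DS/H) = √(2 × 1,580.8 × 371 / 31.4) ≈ 193.27.
At the optimum the two cost components are equal, so total cost = 2·(Q*/2)H = Q*·H.
Minimum total = √(2DSH) = √(2 × 1,580.8 × 371 × 31.4) ≈ 6068.834.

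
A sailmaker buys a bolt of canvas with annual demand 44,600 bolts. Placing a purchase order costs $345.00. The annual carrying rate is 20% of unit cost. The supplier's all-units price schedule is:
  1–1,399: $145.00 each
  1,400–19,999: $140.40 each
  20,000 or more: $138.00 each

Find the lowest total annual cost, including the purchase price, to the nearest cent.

Holding cost per unit per year at price C is H = 0.20·C.
For each price level, check whether its EOQ is feasible; otherwise the best quantity at that price is the breakpoint.
EOQ at $145.00 = 1030.1 (feasible in tier 1): TC = 44,600×$145.00 + (44,600/1030.1)×345 + (1030.1/2)×0.20×$145.00 = $6,496,873.83.
EOQ at $140.40 = 1046.9 < 1400, so use break Q=1400: TC = 44,600×$140.40 + (44,600/1400.0)×345 + (1400.0/2)×0.20×$140.40 = $6,292,486.71.
EOQ at $138.00 = 1055.9 < 20000, so use break Q=20000: TC = 44,600×$138.00 + (44,600/20000.0)×345 + (20000.0/2)×0.20×$138.00 = $6,431,569.35.
Lowest total cost among the candidates is at Q = 1400.0.

TC* ≈ $6,292,486.71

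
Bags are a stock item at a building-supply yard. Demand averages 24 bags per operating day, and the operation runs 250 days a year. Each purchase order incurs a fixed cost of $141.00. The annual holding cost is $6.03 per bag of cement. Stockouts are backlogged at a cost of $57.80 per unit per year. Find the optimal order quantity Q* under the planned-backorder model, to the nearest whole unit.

Annual demand D = 24 × 250 = 6,000.
With planned backorders, Q* = √(2DS/H) · √((H+B)/B).
√(2DS/H) = √(2 × 6,000 × 141 / 6.03) = 529.714.
√((H+B)/B) = √((6.03+57.8)/57.8) = 1.0509.
Q* ≈ 556.660.

Q* ≈ 557 bags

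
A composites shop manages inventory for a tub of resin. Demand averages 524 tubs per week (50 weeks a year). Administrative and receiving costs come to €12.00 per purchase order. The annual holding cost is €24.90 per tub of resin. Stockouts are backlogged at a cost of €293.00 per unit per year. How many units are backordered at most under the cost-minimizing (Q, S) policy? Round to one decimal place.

Annual demand D = 524 × 50 = 26,200.
With planned backorders, Q* = √(2DS/H) · √((H+B)/B).
√(2DS/H) = √(2 × 26,200 × 12 / 24.9) = 158.912.
√((H+B)/B) = √((24.9+293)/293) = 1.0416.
Q* ≈ 165.527.
S* = Q* · H/(H+B) = 165.527 × 24.9/317.9 ≈ 12.965.

S* ≈ 13.0 tubs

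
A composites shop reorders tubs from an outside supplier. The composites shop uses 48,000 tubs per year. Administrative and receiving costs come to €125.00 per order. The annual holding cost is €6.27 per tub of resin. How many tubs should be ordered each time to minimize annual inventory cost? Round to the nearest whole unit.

EOQ = √(2DS / H) = √(2 × 48,000 × 125 / 6.27).
= √(12,000,000 / 6.27) = √1,913,875.5981 ≈ 1383.429.

Q* ≈ 1,383 tubs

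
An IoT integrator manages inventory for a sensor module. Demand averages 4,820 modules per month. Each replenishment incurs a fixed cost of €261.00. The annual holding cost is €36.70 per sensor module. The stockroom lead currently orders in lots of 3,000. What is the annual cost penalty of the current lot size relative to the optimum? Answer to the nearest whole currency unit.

Annual demand D = 4,820 × 12 = 57,840.
EOQ = √(2DS/H) = √(2 × 57,840 × 261 / 36.7) ≈ 907.02.
Cost at Q* = (D/Q*)S + (Q*/2)H = √(2DSH) ≈ €33,287.60.
Cost at Q = 3,000: (57,840/3,000)×261 + (3,000/2)×36.7 = €5,032.08 + €55,050.00 = €60,082.08.
Excess = €60,082.08 − €33,287.60 = €26,794.48.

Extra cost ≈ €26,794 per year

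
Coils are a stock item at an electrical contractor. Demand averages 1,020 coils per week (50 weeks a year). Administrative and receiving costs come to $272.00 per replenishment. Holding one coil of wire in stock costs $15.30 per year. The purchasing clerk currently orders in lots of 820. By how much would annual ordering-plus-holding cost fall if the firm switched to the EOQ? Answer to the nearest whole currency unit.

Annual demand D = 1,020 × 50 = 51,000.
EOQ = √(2DS/H) = √(2 × 51,000 × 272 / 15.3) ≈ 1346.60.
Cost at Q* = (D/Q*)S + (Q*/2)H = √(2DSH) ≈ $20,602.99.
Cost at Q = 820: (51,000/820)×272 + (820/2)×15.3 = $16,917.07 + $6,273.00 = $23,190.07.
Excess = $23,190.07 − $20,602.99 = $2,587.08.

Extra cost ≈ $2,587 per year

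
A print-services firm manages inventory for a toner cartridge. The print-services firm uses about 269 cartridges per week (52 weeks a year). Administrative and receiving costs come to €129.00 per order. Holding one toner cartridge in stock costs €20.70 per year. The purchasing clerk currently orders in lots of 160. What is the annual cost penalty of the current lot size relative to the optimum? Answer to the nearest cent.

Annual demand D = 269 × 52 = 13,988.
EOQ = √(2DS/H) = √(2 × 13,988 × 129 / 20.7) ≈ 417.54.
Cost at Q* = (D/Q*)S + (Q*/2)H = √(2DSH) ≈ €8,643.17.
Cost at Q = 160: (13,988/160)×129 + (160/2)×20.7 = €11,277.82 + €1,656.00 = €12,933.82.
Excess = €12,933.82 − €8,643.17 = €4,290.66.

Extra cost ≈ €4,290.66 per year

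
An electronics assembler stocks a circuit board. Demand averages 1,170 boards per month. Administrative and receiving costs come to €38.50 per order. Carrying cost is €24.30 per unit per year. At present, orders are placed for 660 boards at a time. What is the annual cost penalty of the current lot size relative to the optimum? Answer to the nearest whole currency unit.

Annual demand D = 1,170 × 12 = 14,040.
EOQ = √(2DS/H) = √(2 × 14,040 × 38.5 / 24.3) ≈ 210.92.
Cost at Q* = (D/Q*)S + (Q*/2)H = √(2DSH) ≈ €5,125.45.
Cost at Q = 660: (14,040/660)×38.5 + (660/2)×24.3 = €819.00 + €8,019.00 = €8,838.00.
Excess = €8,838.00 − €5,125.45 = €3,712.55.

Extra cost ≈ €3,713 per year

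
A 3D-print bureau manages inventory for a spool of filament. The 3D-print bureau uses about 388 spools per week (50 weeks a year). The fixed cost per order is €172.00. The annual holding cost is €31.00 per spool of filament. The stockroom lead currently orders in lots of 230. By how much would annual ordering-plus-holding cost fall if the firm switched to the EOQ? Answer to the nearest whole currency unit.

Annual demand D = 388 × 50 = 19,400.
EOQ = √(2DS/H) = √(2 × 19,400 × 172 / 31) ≈ 463.98.
Cost at Q* = (D/Q*)S + (Q*/2)H = √(2DSH) ≈ €14,383.38.
Cost at Q = 230: (19,400/230)×172 + (230/2)×31 = €14,507.83 + €3,565.00 = €18,072.83.
Excess = €18,072.83 − €14,383.38 = €3,689.45.

Extra cost ≈ €3,689 per year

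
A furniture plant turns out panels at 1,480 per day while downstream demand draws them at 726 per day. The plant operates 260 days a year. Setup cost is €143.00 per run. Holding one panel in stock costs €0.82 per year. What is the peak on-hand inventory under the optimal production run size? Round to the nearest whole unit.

I_max ≈ 5,791 panels

Annual demand D = 726 × 260 = 188,760.
Production build-up factor (1 − d/p) = 1 − 726/1,480 = 0.5095.
Q* = √(2DS / (H(1 − d/p))) = √(2 × 188,760 × 143 / (0.82 × 0.5095)).
= √(53,985,360 / 0.4178) ≈ 11367.796.
Maximum inventory = Q*(1 − d/p) = 11367.796 × 0.5095 ≈ 5791.431.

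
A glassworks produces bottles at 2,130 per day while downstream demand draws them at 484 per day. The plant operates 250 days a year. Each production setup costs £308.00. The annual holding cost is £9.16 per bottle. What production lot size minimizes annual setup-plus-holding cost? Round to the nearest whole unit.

Q* ≈ 3,245 bottles

Annual demand D = 484 × 250 = 121,000.
Production build-up factor (1 − d/p) = 1 − 484/2,130 = 0.7728.
Q* = √(2DS / (H(1 − d/p))) = √(2 × 121,000 × 308 / (9.16 × 0.7728)).
= √(74,536,000 / 7.0786) ≈ 3244.966.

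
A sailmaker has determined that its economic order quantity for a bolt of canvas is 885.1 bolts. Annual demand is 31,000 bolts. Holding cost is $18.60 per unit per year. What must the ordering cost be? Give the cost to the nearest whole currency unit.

S ≈ $235

Invert the EOQ relation Q*² = 2DS/H.
From Q* = √(2DS/H): S = Q*²H / (2D) = 885.1² × 18.6 / (2 × 31,000) = 235.0206.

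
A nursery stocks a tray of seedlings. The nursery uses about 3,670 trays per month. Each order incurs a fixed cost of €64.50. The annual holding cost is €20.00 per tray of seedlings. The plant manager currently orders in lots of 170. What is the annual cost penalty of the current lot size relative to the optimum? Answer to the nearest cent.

Annual demand D = 3,670 × 12 = 44,040.
EOQ = √(2DS/H) = √(2 × 44,040 × 64.5 / 20) ≈ 532.97.
Cost at Q* = (D/Q*)S + (Q*/2)H = √(2DSH) ≈ €10,659.42.
Cost at Q = 170: (44,040/170)×64.5 + (170/2)×20 = €16,709.29 + €1,700.00 = €18,409.29.
Excess = €18,409.29 − €10,659.42 = €7,749.88.

Extra cost ≈ €7,749.88 per year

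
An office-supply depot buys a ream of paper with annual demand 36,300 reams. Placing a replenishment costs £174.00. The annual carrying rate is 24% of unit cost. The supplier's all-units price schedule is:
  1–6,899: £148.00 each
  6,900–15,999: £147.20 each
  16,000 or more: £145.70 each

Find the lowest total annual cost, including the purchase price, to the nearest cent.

Holding cost per unit per year at price C is H = 0.24·C.
Candidates are each tier's EOQ (if it falls in that tier) and each price-break quantity.
EOQ at £148.00 = 596.4 (feasible in tier 1): TC = 36,300×£148.00 + (36,300/596.4)×174 + (596.4/2)×0.24×£148.00 = £5,393,582.61.
EOQ at £147.20 = 598.0 < 6900, so use break Q=6900: TC = 36,300×£147.20 + (36,300/6900.0)×174 + (6900.0/2)×0.24×£147.20 = £5,466,156.99.
EOQ at £145.70 = 601.0 < 16000, so use break Q=16000: TC = 36,300×£145.70 + (36,300/16000.0)×174 + (16000.0/2)×0.24×£145.70 = £5,569,048.76.
Lowest total cost among the candidates is at Q = 596.4.

TC* ≈ £5,393,582.61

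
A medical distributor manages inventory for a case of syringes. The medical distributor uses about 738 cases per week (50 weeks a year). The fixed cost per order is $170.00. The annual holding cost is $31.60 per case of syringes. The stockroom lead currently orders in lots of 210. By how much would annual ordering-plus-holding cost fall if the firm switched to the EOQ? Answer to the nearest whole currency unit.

Annual demand D = 738 × 50 = 36,900.
EOQ = √(2DS/H) = √(2 × 36,900 × 170 / 31.6) ≈ 630.10.
Cost at Q* = (D/Q*)S + (Q*/2)H = √(2DSH) ≈ $19,911.14.
Cost at Q = 210: (36,900/210)×170 + (210/2)×31.6 = $29,871.43 + $3,318.00 = $33,189.43.
Excess = $33,189.43 − $19,911.14 = $13,278.29.

Extra cost ≈ $13,278 per year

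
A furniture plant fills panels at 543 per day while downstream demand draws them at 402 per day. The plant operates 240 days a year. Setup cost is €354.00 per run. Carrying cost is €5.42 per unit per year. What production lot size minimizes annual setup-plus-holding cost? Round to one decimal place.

Annual demand D = 402 × 240 = 96,480.
Production build-up factor (1 − d/p) = 1 − 402/543 = 0.2597.
Q* = √(2DS / (H(1 − d/p))) = √(2 × 96,480 × 354 / (5.42 × 0.2597)).
= √(68,307,840 / 1.4074) ≈ 6966.682.

Q* ≈ 6,966.7 panels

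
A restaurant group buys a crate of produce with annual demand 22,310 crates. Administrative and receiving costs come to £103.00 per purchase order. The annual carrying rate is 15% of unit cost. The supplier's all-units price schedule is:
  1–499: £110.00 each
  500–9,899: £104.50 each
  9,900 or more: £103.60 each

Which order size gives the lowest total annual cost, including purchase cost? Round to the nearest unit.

Holding cost per unit per year at price C is H = 0.15·C.
For each price level, check whether its EOQ is feasible; otherwise the best quantity at that price is the breakpoint.
Tier 1 (£110.00): EOQ = 527.8 exceeds tier's upper bound 499, so this tier is dominated.
EOQ at £104.50 = 541.5 (feasible in tier 2): TC = 22,310×£104.50 + (22,310/541.5)×103 + (541.5/2)×0.15×£104.50 = £2,339,882.64.
EOQ at £103.60 = 543.8 < 9900, so use break Q=9900: TC = 22,310×£103.60 + (22,310/9900.0)×103 + (9900.0/2)×0.15×£103.60 = £2,388,471.11.
Lowest total cost is £2,339,882.64 at Q = 541.5.

Q* ≈ 541 crates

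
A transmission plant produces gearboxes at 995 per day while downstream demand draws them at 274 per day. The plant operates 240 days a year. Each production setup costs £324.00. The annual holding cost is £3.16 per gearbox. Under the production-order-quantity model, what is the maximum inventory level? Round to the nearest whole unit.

I_max ≈ 3,126 gearboxes

Annual demand D = 274 × 240 = 65,760.
Production build-up factor (1 − d/p) = 1 − 274/995 = 0.7246.
Q* = √(2DS / (H(1 − d/p))) = √(2 × 65,760 × 324 / (3.16 × 0.7246)).
= √(42,612,480 / 2.2898) ≈ 4313.887.
Maximum inventory = Q*(1 − d/p) = 4313.887 × 0.7246 ≈ 3125.942.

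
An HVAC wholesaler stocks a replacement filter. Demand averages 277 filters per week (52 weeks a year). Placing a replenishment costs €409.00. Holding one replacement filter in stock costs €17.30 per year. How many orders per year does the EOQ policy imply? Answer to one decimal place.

N ≈ 17.5 orders per year

Annual demand D = 277 × 52 = 14,404.
EOQ = √(2DS/H) = √(2 × 14,404 × 409 / 17.3) ≈ 825.27.
Orders per year = D / Q* = 14,404 / 825.27 ≈ 17.454.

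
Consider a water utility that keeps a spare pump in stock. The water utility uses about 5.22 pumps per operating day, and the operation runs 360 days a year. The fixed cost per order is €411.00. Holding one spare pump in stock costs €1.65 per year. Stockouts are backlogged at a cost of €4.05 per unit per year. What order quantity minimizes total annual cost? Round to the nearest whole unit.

Q* ≈ 1,148 pumps

Annual demand D = 5.22 × 360 = 1,879.2.
With planned backorders, Q* = √(2DS/H) · √((H+B)/B).
√(2DS/H) = √(2 × 1,879.2 × 411 / 1.65) = 967.566.
√((H+B)/B) = √((1.65+4.05)/4.05) = 1.1863.
Q* ≈ 1147.864.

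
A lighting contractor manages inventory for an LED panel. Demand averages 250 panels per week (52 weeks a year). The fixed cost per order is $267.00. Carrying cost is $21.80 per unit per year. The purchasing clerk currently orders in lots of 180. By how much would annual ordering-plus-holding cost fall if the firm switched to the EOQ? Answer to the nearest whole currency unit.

Extra cost ≈ $8,943 per year

Annual demand D = 250 × 52 = 13,000.
EOQ = √(2DS/H) = √(2 × 13,000 × 267 / 21.8) ≈ 564.31.
Cost at Q* = (D/Q*)S + (Q*/2)H = √(2DSH) ≈ $12,301.85.
Cost at Q = 180: (13,000/180)×267 + (180/2)×21.8 = $19,283.33 + $1,962.00 = $21,245.33.
Excess = $21,245.33 − $12,301.85 = $8,943.48.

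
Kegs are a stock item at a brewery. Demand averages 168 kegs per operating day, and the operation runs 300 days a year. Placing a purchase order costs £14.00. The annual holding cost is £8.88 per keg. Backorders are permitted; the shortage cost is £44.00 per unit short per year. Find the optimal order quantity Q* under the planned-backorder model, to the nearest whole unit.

Annual demand D = 168 × 300 = 50,400.
With planned backorders, Q* = √(2DS/H) · √((H+B)/B).
√(2DS/H) = √(2 × 50,400 × 14 / 8.88) = 398.646.
√((H+B)/B) = √((8.88+44)/44) = 1.0963.
Q* ≈ 437.026.

Q* ≈ 437 kegs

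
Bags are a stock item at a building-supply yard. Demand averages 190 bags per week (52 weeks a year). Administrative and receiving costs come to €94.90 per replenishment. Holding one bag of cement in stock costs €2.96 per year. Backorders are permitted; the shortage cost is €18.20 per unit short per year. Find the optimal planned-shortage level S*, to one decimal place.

S* ≈ 120.1 bags

Annual demand D = 190 × 52 = 9,880.
With planned backorders, Q* = √(2DS/H) · √((H+B)/B).
√(2DS/H) = √(2 × 9,880 × 94.9 / 2.96) = 795.941.
√((H+B)/B) = √((2.96+18.2)/18.2) = 1.0783.
Q* ≈ 858.228.
S* = Q* · H/(H+B) = 858.228 × 2.96/21.16 ≈ 120.055.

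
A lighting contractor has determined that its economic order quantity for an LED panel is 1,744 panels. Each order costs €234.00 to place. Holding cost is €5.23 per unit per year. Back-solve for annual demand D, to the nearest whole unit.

D ≈ 33,990 panels per year

Invert the EOQ relation Q*² = 2DS/H.
From Q* = √(2DS/H): D = Q*²H / (2S) = 1,744² × 5.23 / (2 × 234) = 33989.815.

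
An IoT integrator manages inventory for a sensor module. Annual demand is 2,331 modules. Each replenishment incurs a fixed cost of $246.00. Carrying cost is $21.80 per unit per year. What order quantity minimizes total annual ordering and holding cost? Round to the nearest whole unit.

EOQ = √(2DS / H) = √(2 × 2,331 × 246 / 21.8).
= √(1,146,852 / 21.8) = √52,607.8899 ≈ 229.364.

Q* ≈ 229 modules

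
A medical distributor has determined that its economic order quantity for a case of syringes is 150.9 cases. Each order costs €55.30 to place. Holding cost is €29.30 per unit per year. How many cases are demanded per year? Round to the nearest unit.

The basic EOQ model gives Q* = √(2DS/H); rearrange for the unknown.
From Q* = √(2DS/H): D = Q*²H / (2S) = 150.9² × 29.3 / (2 × 55.3) = 6032.412.

D ≈ 6,032 cases per year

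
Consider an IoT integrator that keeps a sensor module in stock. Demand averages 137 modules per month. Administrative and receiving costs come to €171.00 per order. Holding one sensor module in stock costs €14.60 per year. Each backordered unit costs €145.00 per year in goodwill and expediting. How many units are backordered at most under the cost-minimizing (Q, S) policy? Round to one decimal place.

S* ≈ 18.8 modules

Annual demand D = 137 × 12 = 1,644.
With planned backorders, Q* = √(2DS/H) · √((H+B)/B).
√(2DS/H) = √(2 × 1,644 × 171 / 14.6) = 196.240.
√((H+B)/B) = √((14.6+145)/145) = 1.0491.
Q* ≈ 205.883.
S* = Q* · H/(H+B) = 205.883 × 14.6/159.6 ≈ 18.834.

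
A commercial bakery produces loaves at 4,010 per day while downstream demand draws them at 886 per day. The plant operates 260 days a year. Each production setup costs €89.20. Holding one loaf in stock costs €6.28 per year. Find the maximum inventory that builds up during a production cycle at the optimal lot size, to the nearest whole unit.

Annual demand D = 886 × 260 = 230,360.
Production build-up factor (1 − d/p) = 1 − 886/4,010 = 0.7791.
Q* = √(2DS / (H(1 − d/p))) = √(2 × 230,360 × 89.2 / (6.28 × 0.7791)).
= √(41,096,224 / 4.8924) ≈ 2898.263.
Maximum inventory = Q*(1 − d/p) = 2898.263 × 0.7791 ≈ 2257.899.

I_max ≈ 2,258 loaves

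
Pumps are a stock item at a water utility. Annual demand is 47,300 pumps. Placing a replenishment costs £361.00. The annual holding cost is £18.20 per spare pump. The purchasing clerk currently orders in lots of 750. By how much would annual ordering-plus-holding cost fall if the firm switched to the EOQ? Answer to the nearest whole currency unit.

EOQ = √(2DS/H) = √(2 × 47,300 × 361 / 18.2) ≈ 1369.82.
Cost at Q* = (D/Q*)S + (Q*/2)H = √(2DSH) ≈ £24,930.72.
Cost at Q = 750: (47,300/750)×361 + (750/2)×18.2 = £22,767.07 + £6,825.00 = £29,592.07.
Excess = £29,592.07 − £24,930.72 = £4,661.34.

Extra cost ≈ £4,661 per year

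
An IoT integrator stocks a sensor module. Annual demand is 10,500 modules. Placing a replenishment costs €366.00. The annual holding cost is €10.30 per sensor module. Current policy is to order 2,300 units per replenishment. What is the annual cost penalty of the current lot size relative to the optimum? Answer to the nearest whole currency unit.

Extra cost ≈ €4,618 per year

EOQ = √(2DS/H) = √(2 × 10,500 × 366 / 10.3) ≈ 863.84.
Cost at Q* = (D/Q*)S + (Q*/2)H = √(2DSH) ≈ €8,897.52.
Cost at Q = 2,300: (10,500/2,300)×366 + (2,300/2)×10.3 = €1,670.87 + €11,845.00 = €13,515.87.
Excess = €13,515.87 − €8,897.52 = €4,618.35.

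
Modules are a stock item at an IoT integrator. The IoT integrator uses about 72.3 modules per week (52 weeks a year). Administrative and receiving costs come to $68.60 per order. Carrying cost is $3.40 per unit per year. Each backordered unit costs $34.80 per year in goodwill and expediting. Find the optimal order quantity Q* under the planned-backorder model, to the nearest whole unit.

Q* ≈ 408 modules

Annual demand D = 72.3 × 52 = 3,759.6.
With planned backorders, Q* = √(2DS/H) · √((H+B)/B).
√(2DS/H) = √(2 × 3,759.6 × 68.6 / 3.4) = 389.501.
√((H+B)/B) = √((3.4+34.8)/34.8) = 1.0477.
Q* ≈ 408.085.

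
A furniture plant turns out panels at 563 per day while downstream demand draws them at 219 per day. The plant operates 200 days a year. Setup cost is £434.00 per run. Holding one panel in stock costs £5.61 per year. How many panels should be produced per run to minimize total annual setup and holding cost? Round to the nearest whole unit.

Annual demand D = 219 × 200 = 43,800.
Production build-up factor (1 − d/p) = 1 − 219/563 = 0.6110.
Q* = √(2DS / (H(1 − d/p))) = √(2 × 43,800 × 434 / (5.61 × 0.6110)).
= √(38,018,400 / 3.4278) ≈ 3330.354.

Q* ≈ 3,330 panels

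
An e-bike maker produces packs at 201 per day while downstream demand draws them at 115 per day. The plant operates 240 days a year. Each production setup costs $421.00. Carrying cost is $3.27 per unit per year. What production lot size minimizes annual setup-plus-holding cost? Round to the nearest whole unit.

Q* ≈ 4,076 packs

Annual demand D = 115 × 240 = 27,600.
Production build-up factor (1 − d/p) = 1 − 115/201 = 0.4279.
Q* = √(2DS / (H(1 − d/p))) = √(2 × 27,600 × 421 / (3.27 × 0.4279)).
= √(23,239,200 / 1.3991) ≈ 4075.543.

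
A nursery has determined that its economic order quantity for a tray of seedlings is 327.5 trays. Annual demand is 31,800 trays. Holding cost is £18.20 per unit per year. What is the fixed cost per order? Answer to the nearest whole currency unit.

S ≈ £31

Squaring Q* = √(2DS/H) gives Q*² = 2DS/H.
From Q* = √(2DS/H): S = Q*²H / (2D) = 327.5² × 18.2 / (2 × 31,800) = 30.6928.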